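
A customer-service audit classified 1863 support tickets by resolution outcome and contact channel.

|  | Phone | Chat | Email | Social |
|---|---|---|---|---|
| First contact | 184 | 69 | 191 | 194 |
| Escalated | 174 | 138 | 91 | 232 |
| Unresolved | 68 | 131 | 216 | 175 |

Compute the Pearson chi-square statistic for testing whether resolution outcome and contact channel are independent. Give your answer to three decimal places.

143.643

Row totals: 638, 635, 590. Column totals: 426, 338, 498, 601. Grand total N = 1863.
Expected counts (row total × column total / N):
  First contact, Phone: 638×426/1863 = 145.8873
  First contact, Chat: 638×338/1863 = 115.7509
  First contact, Email: 638×498/1863 = 170.5443
  First contact, Social: 638×601/1863 = 205.8175
  Escalated, Phone: 635×426/1863 = 145.2013
  Escalated, Chat: 635×338/1863 = 115.2067
  Escalated, Email: 635×498/1863 = 169.7424
  Escalated, Social: 635×601/1863 = 204.8497
  Unresolved, Phone: 590×426/1863 = 134.9114
  Unresolved, Chat: 590×338/1863 = 107.0424
  Unresolved, Email: 590×498/1863 = 157.7134
  Unresolved, Social: 590×601/1863 = 190.3328
Contributions (O − E)²/E:
  (184 − 145.8873)²/145.8873 = 9.9568
  (69 − 115.7509)²/115.7509 = 18.8823
  (191 − 170.5443)²/170.5443 = 2.4535
  (194 − 205.8175)²/205.8175 = 0.6785
  (174 − 145.2013)²/145.2013 = 5.7118
  (138 − 115.2067)²/115.2067 = 4.5096
  (91 − 169.7424)²/169.7424 = 36.5281
  (232 − 204.8497)²/204.8497 = 3.5984
  (68 − 134.9114)²/134.9114 = 33.1857
  (131 − 107.0424)²/107.0424 = 5.3620
  (216 − 157.7134)²/157.7134 = 21.5411
  (175 − 190.3328)²/190.3328 = 1.2352
χ² = 9.9568 + 18.8823 + 2.4535 + 0.6785 + 5.7118 + 4.5096 + 36.5281 + 3.5984 + 33.1857 + 5.3620 + 21.5411 + 1.2352 = 143.643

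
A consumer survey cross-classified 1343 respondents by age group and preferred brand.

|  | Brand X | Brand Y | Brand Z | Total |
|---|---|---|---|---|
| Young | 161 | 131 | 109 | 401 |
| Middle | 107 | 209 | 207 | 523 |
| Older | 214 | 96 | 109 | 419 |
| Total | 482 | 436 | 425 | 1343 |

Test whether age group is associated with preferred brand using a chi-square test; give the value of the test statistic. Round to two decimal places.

Grand total N = 1343.
Expected counts (row total × column total / N):
  Young, Brand X: 401×482/1343 = 143.918
  Young, Brand Y: 401×436/1343 = 130.183
  Young, Brand Z: 401×425/1343 = 126.899
  Middle, Brand X: 523×482/1343 = 187.704
  Middle, Brand Y: 523×436/1343 = 169.790
  Middle, Brand Z: 523×425/1343 = 165.506
  Older, Brand X: 419×482/1343 = 150.378
  Older, Brand Y: 419×436/1343 = 136.027
  Older, Brand Z: 419×425/1343 = 132.595
Contributions (O − E)²/E:
  (161 − 143.918)²/143.918 = 2.0275
  (131 − 130.183)²/130.183 = 0.0051
  (109 − 126.899)²/126.899 = 2.5246
  (107 − 187.704)²/187.704 = 34.6990
  (209 − 169.790)²/169.790 = 9.0549
  (207 − 165.506)²/165.506 = 10.4030
  (214 − 150.378)²/150.378 = 26.9172
  (96 − 136.027)²/136.027 = 11.7783
  (109 − 132.595)²/132.595 = 4.1987
χ² = 2.0275 + 0.0051 + 2.5246 + 34.6990 + 9.0549 + 10.4030 + 26.9172 + 11.7783 + 4.1987 = 101.61

101.61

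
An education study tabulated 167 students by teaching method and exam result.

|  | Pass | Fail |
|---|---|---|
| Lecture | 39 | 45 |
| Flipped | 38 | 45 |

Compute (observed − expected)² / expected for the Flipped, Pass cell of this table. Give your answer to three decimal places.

0.002

Row total (Flipped) = 83; column total (Pass) = 77; N = 167.
Expected count E = 83 × 77 / 167 = 38.2695.
Contribution = (O − E)²/E = (38 − 38.2695)² / 38.2695 = 0.002.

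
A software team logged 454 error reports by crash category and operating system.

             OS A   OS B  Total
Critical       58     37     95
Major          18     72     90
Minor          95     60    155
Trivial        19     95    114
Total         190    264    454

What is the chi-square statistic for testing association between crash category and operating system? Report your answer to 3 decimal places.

Grand total N = 454.
Expected counts (row total × column total / N):
  Critical, OS A: 95×190/454 = 39.7577
  Critical, OS B: 95×264/454 = 55.2423
  Major, OS A: 90×190/454 = 37.6652
  Major, OS B: 90×264/454 = 52.3348
  Minor, OS A: 155×190/454 = 64.8678
  Minor, OS B: 155×264/454 = 90.1322
  Trivial, OS A: 114×190/454 = 47.7093
  Trivial, OS B: 114×264/454 = 66.2907
Contributions (O − E)²/E:
  (58 − 39.7577)²/39.7577 = 8.3702
  (37 − 55.2423)²/55.2423 = 6.0240
  (18 − 37.6652)²/37.6652 = 10.2673
  (72 − 52.3348)²/52.3348 = 7.3893
  (95 − 64.8678)²/64.8678 = 13.9969
  (60 − 90.1322)²/90.1322 = 10.0735
  (19 − 47.7093)²/47.7093 = 17.2760
  (95 − 66.2907)²/66.2907 = 12.4335
χ² = 8.3702 + 6.0240 + 10.2673 + 7.3893 + 13.9969 + 10.0735 + 17.2760 + 12.4335 = 85.831

85.831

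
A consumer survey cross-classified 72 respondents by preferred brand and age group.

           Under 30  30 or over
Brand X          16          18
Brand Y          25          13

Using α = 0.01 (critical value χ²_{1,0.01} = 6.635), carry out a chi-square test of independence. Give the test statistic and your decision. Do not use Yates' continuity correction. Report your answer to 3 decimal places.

Row totals: 34, 38. Column totals: 41, 31. Grand total N = 72.
Expected counts (row total × column total / N):
  Brand X, Under 30: 34×41/72 = 19.3611
  Brand X, 30 or over: 34×31/72 = 14.6389
  Brand Y, Under 30: 38×41/72 = 21.6389
  Brand Y, 30 or over: 38×31/72 = 16.3611
Contributions (O − E)²/E:
  (16 − 19.3611)²/19.3611 = 0.5835
  (18 − 14.6389)²/14.6389 = 0.7717
  (25 − 21.6389)²/21.6389 = 0.5221
  (13 − 16.3611)²/16.3611 = 0.6905
χ² = 0.5835 + 0.7717 + 0.5221 + 0.6905 = 2.568
df = (2−1)(2−1) = 1. Since 2.568 < 6.635, fail to reject the null hypothesis of independence at α = 0.01.

2.568; fail to reject H₀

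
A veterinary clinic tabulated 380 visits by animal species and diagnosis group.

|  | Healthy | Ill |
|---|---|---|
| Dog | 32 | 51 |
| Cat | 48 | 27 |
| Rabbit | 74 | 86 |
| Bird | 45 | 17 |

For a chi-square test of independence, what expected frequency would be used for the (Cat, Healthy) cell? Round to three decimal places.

39.276

Row total (Cat) = 75; column total (Healthy) = 199; grand total N = 380.
Expected count = (row total × column total) / N = 75 × 199 / 380 = 39.276.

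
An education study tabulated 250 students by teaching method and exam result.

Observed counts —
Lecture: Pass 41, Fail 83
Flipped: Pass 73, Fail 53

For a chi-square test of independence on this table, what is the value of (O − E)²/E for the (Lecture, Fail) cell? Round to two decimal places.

Row total (Lecture) = 124; column total (Fail) = 136; N = 250.
Expected count E = 124 × 136 / 250 = 67.456.
Contribution = (O − E)²/E = (83 − 67.456)² / 67.456 = 3.58.

3.58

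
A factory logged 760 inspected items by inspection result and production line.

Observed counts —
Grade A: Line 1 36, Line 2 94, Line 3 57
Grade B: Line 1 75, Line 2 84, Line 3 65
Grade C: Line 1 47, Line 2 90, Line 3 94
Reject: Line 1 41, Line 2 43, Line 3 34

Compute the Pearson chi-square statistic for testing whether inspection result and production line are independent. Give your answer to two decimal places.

Row totals: 187, 224, 231, 118. Column totals: 199, 311, 250. Grand total N = 760.
Expected counts (row total × column total / N):
  Grade A, Line 1: 187×199/760 = 48.964
  Grade A, Line 2: 187×311/760 = 76.522
  Grade A, Line 3: 187×250/760 = 61.513
  Grade B, Line 1: 224×199/760 = 58.653
  Grade B, Line 2: 224×311/760 = 91.663
  Grade B, Line 3: 224×250/760 = 73.684
  Grade C, Line 1: 231×199/760 = 60.486
  Grade C, Line 2: 231×311/760 = 94.528
  Grade C, Line 3: 231×250/760 = 75.987
  Reject, Line 1: 118×199/760 = 30.897
  Reject, Line 2: 118×311/760 = 48.287
  Reject, Line 3: 118×250/760 = 38.816
Contributions (O − E)²/E:
  (36 − 48.964)²/48.964 = 3.4324
  (94 − 76.522)²/76.522 = 3.9921
  (57 − 61.513)²/61.513 = 0.3311
  (75 − 58.653)²/58.653 = 4.5560
  (84 − 91.663)²/91.663 = 0.6406
  (65 − 73.684)²/73.684 = 1.0234
  (47 − 60.486)²/60.486 = 3.0068
  (90 − 94.528)²/94.528 = 0.2169
  (94 − 75.987)²/75.987 = 4.2700
  (41 − 30.897)²/30.897 = 3.3036
  (43 − 48.287)²/48.287 = 0.5789
  (34 − 38.816)²/38.816 = 0.5975
χ² = 3.4324 + 3.9921 + 0.3311 + 4.5560 + 0.6406 + 1.0234 + 3.0068 + 0.2169 + 4.2700 + 3.3036 + 0.5789 + 0.5975 = 25.95

25.95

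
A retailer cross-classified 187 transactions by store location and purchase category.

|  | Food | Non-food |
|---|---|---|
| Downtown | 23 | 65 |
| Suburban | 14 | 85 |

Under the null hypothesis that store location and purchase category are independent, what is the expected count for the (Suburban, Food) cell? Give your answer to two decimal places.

19.59

Row total (Suburban) = 99; column total (Food) = 37; grand total N = 187.
Expected count = (row total × column total) / N = 99 × 37 / 187 = 19.59.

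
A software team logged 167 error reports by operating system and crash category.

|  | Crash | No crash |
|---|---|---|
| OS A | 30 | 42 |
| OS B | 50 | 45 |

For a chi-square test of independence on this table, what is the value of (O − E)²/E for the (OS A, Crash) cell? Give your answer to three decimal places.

Row total (OS A) = 72; column total (Crash) = 80; N = 167.
Expected count E = 72 × 80 / 167 = 34.4910.
Contribution = (O − E)²/E = (30 − 34.4910)² / 34.4910 = 0.585.

0.585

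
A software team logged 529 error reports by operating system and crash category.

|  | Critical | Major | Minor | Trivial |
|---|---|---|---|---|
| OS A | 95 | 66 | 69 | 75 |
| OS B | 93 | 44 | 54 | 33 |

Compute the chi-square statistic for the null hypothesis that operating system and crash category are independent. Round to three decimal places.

Row totals: 305, 224. Column totals: 188, 110, 123, 108. Grand total N = 529.
Expected counts (row total × column total / N):
  OS A, Critical: 305×188/529 = 108.3932
  OS A, Major: 305×110/529 = 63.4216
  OS A, Minor: 305×123/529 = 70.9168
  OS A, Trivial: 305×108/529 = 62.2684
  OS B, Critical: 224×188/529 = 79.6068
  OS B, Major: 224×110/529 = 46.5784
  OS B, Minor: 224×123/529 = 52.0832
  OS B, Trivial: 224×108/529 = 45.7316
Contributions (O − E)²/E:
  (95 − 108.3932)²/108.3932 = 1.6549
  (66 − 63.4216)²/63.4216 = 0.1048
  (69 − 70.9168)²/70.9168 = 0.0518
  (75 − 62.2684)²/62.2684 = 2.6031
  (93 − 79.6068)²/79.6068 = 2.2533
  (44 − 46.5784)²/46.5784 = 0.1427
  (54 − 52.0832)²/52.0832 = 0.0705
  (33 − 45.7316)²/45.7316 = 3.5445
χ² = 1.6549 + 0.1048 + 0.0518 + 2.6031 + 2.2533 + 0.1427 + 0.0705 + 3.5445 = 10.426

10.426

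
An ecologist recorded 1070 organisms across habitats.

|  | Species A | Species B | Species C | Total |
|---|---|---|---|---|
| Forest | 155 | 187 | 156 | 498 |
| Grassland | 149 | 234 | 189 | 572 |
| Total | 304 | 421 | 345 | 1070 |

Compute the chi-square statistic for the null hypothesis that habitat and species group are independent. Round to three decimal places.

3.421

Grand total N = 1070.
Expected counts (row total × column total / N):
  Forest, Species A: 498×304/1070 = 141.4879
  Forest, Species B: 498×421/1070 = 195.9421
  Forest, Species C: 498×345/1070 = 160.5701
  Grassland, Species A: 572×304/1070 = 162.5121
  Grassland, Species B: 572×421/1070 = 225.0579
  Grassland, Species C: 572×345/1070 = 184.4299
Contributions (O − E)²/E:
  (155 − 141.4879)²/141.4879 = 1.2904
  (187 − 195.9421)²/195.9421 = 0.4081
  (156 − 160.5701)²/160.5701 = 0.1301
  (149 − 162.5121)²/162.5121 = 1.1235
  (234 − 225.0579)²/225.0579 = 0.3553
  (189 − 184.4299)²/184.4299 = 0.1132
χ² = 1.2904 + 0.4081 + 0.1301 + 1.1235 + 0.3553 + 0.1132 = 3.421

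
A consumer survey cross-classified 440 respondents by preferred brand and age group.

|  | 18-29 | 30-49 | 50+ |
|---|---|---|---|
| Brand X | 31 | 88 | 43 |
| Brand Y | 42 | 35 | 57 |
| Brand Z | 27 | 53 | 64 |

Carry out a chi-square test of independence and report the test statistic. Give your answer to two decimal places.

Row totals: 162, 134, 144. Column totals: 100, 176, 164. Grand total N = 440.
Expected counts (row total × column total / N):
  Brand X, 18-29: 162×100/440 = 36.818
  Brand X, 30-49: 162×176/440 = 64.800
  Brand X, 50+: 162×164/440 = 60.382
  Brand Y, 18-29: 134×100/440 = 30.455
  Brand Y, 30-49: 134×176/440 = 53.600
  Brand Y, 50+: 134×164/440 = 49.945
  Brand Z, 18-29: 144×100/440 = 32.727
  Brand Z, 30-49: 144×176/440 = 57.600
  Brand Z, 50+: 144×164/440 = 53.673
Contributions (O − E)²/E:
  (31 − 36.818)²/36.818 = 0.9194
  (88 − 64.800)²/64.800 = 8.3062
  (43 − 60.382)²/60.382 = 5.0037
  (42 − 30.455)²/30.455 = 4.3765
  (35 − 53.600)²/53.600 = 6.4545
  (57 − 49.945)²/49.945 = 0.9966
  (27 − 32.727)²/32.727 = 1.0022
  (53 − 57.600)²/57.600 = 0.3674
  (64 − 53.673)²/53.673 = 1.9870
χ² = 0.9194 + 8.3062 + 5.0037 + 4.3765 + 6.4545 + 0.9966 + 1.0022 + 0.3674 + 1.9870 = 29.41

29.41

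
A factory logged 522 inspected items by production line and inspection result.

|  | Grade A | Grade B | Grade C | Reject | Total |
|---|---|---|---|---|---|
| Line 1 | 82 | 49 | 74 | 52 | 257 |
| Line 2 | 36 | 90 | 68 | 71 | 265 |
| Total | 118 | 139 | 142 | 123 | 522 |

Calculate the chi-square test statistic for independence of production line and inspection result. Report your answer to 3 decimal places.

Grand total N = 522.
Expected counts (row total × column total / N):
  Line 1, Grade A: 257×118/522 = 58.0958
  Line 1, Grade B: 257×139/522 = 68.4349
  Line 1, Grade C: 257×142/522 = 69.9119
  Line 1, Reject: 257×123/522 = 60.5575
  Line 2, Grade A: 265×118/522 = 59.9042
  Line 2, Grade B: 265×139/522 = 70.5651
  Line 2, Grade C: 265×142/522 = 72.0881
  Line 2, Reject: 265×123/522 = 62.4425
Contributions (O − E)²/E:
  (82 − 58.0958)²/58.0958 = 9.8357
  (49 − 68.4349)²/68.4349 = 5.5193
  (74 − 69.9119)²/69.9119 = 0.2391
  (52 − 60.5575)²/60.5575 = 1.2093
  (36 − 59.9042)²/59.9042 = 9.5387
  (90 − 70.5651)²/70.5651 = 5.3527
  (68 − 72.0881)²/72.0881 = 0.2318
  (71 − 62.4425)²/62.4425 = 1.1728
χ² = 9.8357 + 5.5193 + 0.2391 + 1.2093 + 9.5387 + 5.3527 + 0.2318 + 1.1728 = 33.099

33.099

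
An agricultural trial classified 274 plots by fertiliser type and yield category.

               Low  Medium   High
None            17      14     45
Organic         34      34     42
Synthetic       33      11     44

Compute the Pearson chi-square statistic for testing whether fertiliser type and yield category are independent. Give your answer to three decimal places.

Row totals: 76, 110, 88. Column totals: 84, 59, 131. Grand total N = 274.
Expected counts (row total × column total / N):
  None, Low: 76×84/274 = 23.2993
  None, Medium: 76×59/274 = 16.3650
  None, High: 76×131/274 = 36.3358
  Organic, Low: 110×84/274 = 33.7226
  Organic, Medium: 110×59/274 = 23.6861
  Organic, High: 110×131/274 = 52.5912
  Synthetic, Low: 88×84/274 = 26.9781
  Synthetic, Medium: 88×59/274 = 18.9489
  Synthetic, High: 88×131/274 = 42.0730
Contributions (O − E)²/E:
  (17 − 23.2993)²/23.2993 = 1.7031
  (14 − 16.3650)²/16.3650 = 0.3418
  (45 − 36.3358)²/36.3358 = 2.0660
  (34 − 33.7226)²/33.7226 = 0.0023
  (34 − 23.6861)²/23.6861 = 4.4911
  (42 − 52.5912)²/52.5912 = 2.1329
  (33 − 26.9781)²/26.9781 = 1.3442
  (11 − 18.9489)²/18.9489 = 3.3345
  (44 − 42.0730)²/42.0730 = 0.0883
χ² = 1.7031 + 0.3418 + 2.0660 + 0.0023 + 4.4911 + 2.1329 + 1.3442 + 3.3345 + 0.0883 = 15.504

15.504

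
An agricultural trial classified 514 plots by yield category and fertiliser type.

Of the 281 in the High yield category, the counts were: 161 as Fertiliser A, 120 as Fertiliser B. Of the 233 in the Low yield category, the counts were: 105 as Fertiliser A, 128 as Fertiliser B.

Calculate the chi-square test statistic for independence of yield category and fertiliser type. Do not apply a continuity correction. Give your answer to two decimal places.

Row totals: 281, 233. Column totals: 266, 248. Grand total N = 514.
Expected counts (row total × column total / N):
  High yield, Fertiliser A: 281×266/514 = 145.420
  High yield, Fertiliser B: 281×248/514 = 135.580
  Low yield, Fertiliser A: 233×266/514 = 120.580
  Low yield, Fertiliser B: 233×248/514 = 112.420
Contributions (O − E)²/E:
  (161 − 145.420)²/145.420 = 1.6692
  (120 − 135.580)²/135.580 = 1.7904
  (105 − 120.580)²/120.580 = 2.0131
  (128 − 112.420)²/112.420 = 2.1592
χ² = 1.6692 + 1.7904 + 2.0131 + 2.1592 = 7.63

7.63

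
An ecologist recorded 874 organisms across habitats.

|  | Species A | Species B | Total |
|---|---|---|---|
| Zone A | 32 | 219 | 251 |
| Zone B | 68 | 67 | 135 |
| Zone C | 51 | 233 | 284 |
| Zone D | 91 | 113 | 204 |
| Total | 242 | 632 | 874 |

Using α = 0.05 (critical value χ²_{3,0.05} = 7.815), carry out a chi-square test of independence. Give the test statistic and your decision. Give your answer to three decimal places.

105.265; reject H₀

Grand total N = 874.
Expected counts (row total × column total / N):
  Zone A, Species A: 251×242/874 = 69.49886
  Zone A, Species B: 251×632/874 = 181.50114
  Zone B, Species A: 135×242/874 = 37.37986
  Zone B, Species B: 135×632/874 = 97.62014
  Zone C, Species A: 284×242/874 = 78.63616
  Zone C, Species B: 284×632/874 = 205.36384
  Zone D, Species A: 204×242/874 = 56.48513
  Zone D, Species B: 204×632/874 = 147.51487
Contributions (O − E)²/E:
  (32 − 69.49886)²/69.49886 = 20.2329
  (219 − 181.50114)²/181.50114 = 7.7474
  (68 − 37.37986)²/37.37986 = 25.0828
  (67 − 97.62014)²/97.62014 = 9.6045
  (51 − 78.63616)²/78.63616 = 9.7125
  (233 − 205.36384)²/205.36384 = 3.7190
  (91 − 56.48513)²/56.48513 = 21.0901
  (113 − 147.51487)²/147.51487 = 8.0756
χ² = 20.2329 + 7.7474 + 25.0828 + 9.6045 + 9.7125 + 3.7190 + 21.0901 + 8.0756 = 105.265
df = (4−1)(2−1) = 3. Since 105.265 > 7.815, reject the null hypothesis of independence at α = 0.05.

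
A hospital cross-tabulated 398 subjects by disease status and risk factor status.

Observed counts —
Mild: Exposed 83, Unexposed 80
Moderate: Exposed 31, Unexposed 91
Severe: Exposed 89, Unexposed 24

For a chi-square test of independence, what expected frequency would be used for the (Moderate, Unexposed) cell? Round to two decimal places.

59.77

Row total (Moderate) = 122; column total (Unexposed) = 195; grand total N = 398.
Expected count = (row total × column total) / N = 122 × 195 / 398 = 59.77.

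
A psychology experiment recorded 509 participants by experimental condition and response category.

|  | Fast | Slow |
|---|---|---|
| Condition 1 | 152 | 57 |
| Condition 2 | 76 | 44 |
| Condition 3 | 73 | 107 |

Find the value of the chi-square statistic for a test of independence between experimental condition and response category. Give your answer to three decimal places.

Row totals: 209, 120, 180. Column totals: 301, 208. Grand total N = 509.
Expected counts (row total × column total / N):
  Condition 1, Fast: 209×301/509 = 123.5933
  Condition 1, Slow: 209×208/509 = 85.4067
  Condition 2, Fast: 120×301/509 = 70.9627
  Condition 2, Slow: 120×208/509 = 49.0373
  Condition 3, Fast: 180×301/509 = 106.4440
  Condition 3, Slow: 180×208/509 = 73.5560
Contributions (O − E)²/E:
  (152 − 123.5933)²/123.5933 = 6.5290
  (57 − 85.4067)²/85.4067 = 9.4482
  (76 − 70.9627)²/70.9627 = 0.3576
  (44 − 49.0373)²/49.0373 = 0.5175
  (73 − 106.4440)²/106.4440 = 10.5079
  (107 − 73.5560)²/73.5560 = 15.2061
χ² = 6.5290 + 9.4482 + 0.3576 + 0.5175 + 10.5079 + 15.2061 = 42.566

42.566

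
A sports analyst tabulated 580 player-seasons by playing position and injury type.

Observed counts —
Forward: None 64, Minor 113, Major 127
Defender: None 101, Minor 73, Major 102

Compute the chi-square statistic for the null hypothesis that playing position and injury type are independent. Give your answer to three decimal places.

Row totals: 304, 276. Column totals: 165, 186, 229. Grand total N = 580.
Expected counts (row total × column total / N):
  Forward, None: 304×165/580 = 86.4828
  Forward, Minor: 304×186/580 = 97.4897
  Forward, Major: 304×229/580 = 120.0276
  Defender, None: 276×165/580 = 78.5172
  Defender, Minor: 276×186/580 = 88.5103
  Defender, Major: 276×229/580 = 108.9724
Contributions (O − E)²/E:
  (64 − 86.4828)²/86.4828 = 5.8448
  (113 − 97.4897)²/97.4897 = 2.4676
  (127 − 120.0276)²/120.0276 = 0.4050
  (101 − 78.5172)²/78.5172 = 6.4378
  (73 − 88.5103)²/88.5103 = 2.7180
  (102 − 108.9724)²/108.9724 = 0.4461
χ² = 5.8448 + 2.4676 + 0.4050 + 6.4378 + 2.7180 + 0.4461 = 18.319

18.319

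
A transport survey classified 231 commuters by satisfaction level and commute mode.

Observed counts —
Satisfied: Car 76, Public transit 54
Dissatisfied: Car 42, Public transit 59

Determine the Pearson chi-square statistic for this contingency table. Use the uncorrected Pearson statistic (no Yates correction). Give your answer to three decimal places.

Row totals: 130, 101. Column totals: 118, 113. Grand total N = 231.
Expected counts (row total × column total / N):
  Satisfied, Car: 130×118/231 = 66.4069
  Satisfied, Public transit: 130×113/231 = 63.5931
  Dissatisfied, Car: 101×118/231 = 51.5931
  Dissatisfied, Public transit: 101×113/231 = 49.4069
Contributions (O − E)²/E:
  (76 − 66.4069)²/66.4069 = 1.3858
  (54 − 63.5931)²/63.5931 = 1.4471
  (42 − 51.5931)²/51.5931 = 1.7837
  (59 − 49.4069)²/49.4069 = 1.8626
χ² = 1.3858 + 1.4471 + 1.7837 + 1.8626 = 6.479

6.479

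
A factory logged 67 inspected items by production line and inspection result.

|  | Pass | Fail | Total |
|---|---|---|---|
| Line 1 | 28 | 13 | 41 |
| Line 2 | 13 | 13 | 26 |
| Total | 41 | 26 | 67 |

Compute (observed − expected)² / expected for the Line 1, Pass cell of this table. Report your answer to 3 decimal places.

Row total (Line 1) = 41; column total (Pass) = 41; N = 67.
Expected count E = 41 × 41 / 67 = 25.0896.
Contribution = (O − E)²/E = (28 − 25.0896)² / 25.0896 = 0.338.

0.338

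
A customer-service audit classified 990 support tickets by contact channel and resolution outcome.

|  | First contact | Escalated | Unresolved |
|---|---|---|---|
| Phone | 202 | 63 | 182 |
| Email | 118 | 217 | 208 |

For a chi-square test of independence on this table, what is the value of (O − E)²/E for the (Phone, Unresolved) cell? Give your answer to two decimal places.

0.20

Row total (Phone) = 447; column total (Unresolved) = 390; N = 990.
Expected count E = 447 × 390 / 990 = 176.0909.
Contribution = (O − E)²/E = (182 − 176.0909)² / 176.0909 = 0.20.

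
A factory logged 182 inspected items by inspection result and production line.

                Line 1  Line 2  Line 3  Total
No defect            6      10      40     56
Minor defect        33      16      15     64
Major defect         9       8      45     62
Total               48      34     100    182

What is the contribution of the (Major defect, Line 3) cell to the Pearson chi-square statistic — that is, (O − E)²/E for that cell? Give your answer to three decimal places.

Row total (Major defect) = 62; column total (Line 3) = 100; N = 182.
Expected count E = 62 × 100 / 182 = 34.06593.
Contribution = (O − E)²/E = (45 − 34.06593)² / 34.06593 = 3.509.

3.509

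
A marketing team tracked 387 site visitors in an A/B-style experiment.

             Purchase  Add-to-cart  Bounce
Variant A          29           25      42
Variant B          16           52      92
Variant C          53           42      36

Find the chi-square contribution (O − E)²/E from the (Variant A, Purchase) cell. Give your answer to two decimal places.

Row total (Variant A) = 96; column total (Purchase) = 98; N = 387.
Expected count E = 96 × 98 / 387 = 24.310.
Contribution = (O − E)²/E = (29 − 24.310)² / 24.310 = 0.90.

0.90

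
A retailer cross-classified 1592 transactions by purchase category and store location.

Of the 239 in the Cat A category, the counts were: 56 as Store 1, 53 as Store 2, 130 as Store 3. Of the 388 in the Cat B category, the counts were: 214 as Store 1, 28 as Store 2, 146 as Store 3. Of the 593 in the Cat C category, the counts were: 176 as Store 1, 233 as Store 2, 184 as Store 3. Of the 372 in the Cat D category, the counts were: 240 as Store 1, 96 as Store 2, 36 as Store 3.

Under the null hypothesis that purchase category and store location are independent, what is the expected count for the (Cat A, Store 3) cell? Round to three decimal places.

Row total (Cat A) = 239; column total (Store 3) = 496; grand total N = 1592.
Expected count = (row total × column total) / N = 239 × 496 / 1592 = 74.462.

74.462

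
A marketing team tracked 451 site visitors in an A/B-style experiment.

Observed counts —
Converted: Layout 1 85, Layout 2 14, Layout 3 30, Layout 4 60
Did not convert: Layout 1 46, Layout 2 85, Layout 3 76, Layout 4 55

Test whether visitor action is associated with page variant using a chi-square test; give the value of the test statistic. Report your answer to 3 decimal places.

72.801

Row totals: 189, 262. Column totals: 131, 99, 106, 115. Grand total N = 451.
Expected counts (row total × column total / N):
  Converted, Layout 1: 189×131/451 = 54.8980
  Converted, Layout 2: 189×99/451 = 41.4878
  Converted, Layout 3: 189×106/451 = 44.4213
  Converted, Layout 4: 189×115/451 = 48.1929
  Did not convert, Layout 1: 262×131/451 = 76.1020
  Did not convert, Layout 2: 262×99/451 = 57.5122
  Did not convert, Layout 3: 262×106/451 = 61.5787
  Did not convert, Layout 4: 262×115/451 = 66.8071
Contributions (O − E)²/E:
  (85 − 54.8980)²/54.8980 = 16.5057
  (14 − 41.4878)²/41.4878 = 18.2121
  (30 − 44.4213)²/44.4213 = 4.6819
  (60 − 48.1929)²/48.1929 = 2.8927
  (46 − 76.1020)²/76.1020 = 11.9068
  (85 − 57.5122)²/57.5122 = 13.1377
  (76 − 61.5787)²/61.5787 = 3.3774
  (55 − 66.8071)²/66.8071 = 2.0867
χ² = 16.5057 + 18.2121 + 4.6819 + 2.8927 + 11.9068 + 13.1377 + 3.3774 + 2.0867 = 72.801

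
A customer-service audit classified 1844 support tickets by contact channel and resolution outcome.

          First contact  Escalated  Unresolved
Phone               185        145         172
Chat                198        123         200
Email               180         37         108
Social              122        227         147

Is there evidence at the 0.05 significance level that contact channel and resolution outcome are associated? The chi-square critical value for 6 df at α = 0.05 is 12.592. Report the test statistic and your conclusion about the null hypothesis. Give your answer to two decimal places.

144.56; reject H₀

Row totals: 502, 521, 325, 496. Column totals: 685, 532, 627. Grand total N = 1844.
Expected counts (row total × column total / N):
  Phone, First contact: 502×685/1844 = 186.480
  Phone, Escalated: 502×532/1844 = 144.829
  Phone, Unresolved: 502×627/1844 = 170.691
  Chat, First contact: 521×685/1844 = 193.539
  Chat, Escalated: 521×532/1844 = 150.310
  Chat, Unresolved: 521×627/1844 = 177.151
  Email, First contact: 325×685/1844 = 120.729
  Email, Escalated: 325×532/1844 = 93.764
  Email, Unresolved: 325×627/1844 = 110.507
  Social, First contact: 496×685/1844 = 184.252
  Social, Escalated: 496×532/1844 = 143.098
  Social, Unresolved: 496×627/1844 = 168.651
Contributions (O − E)²/E:
  (185 − 186.480)²/186.480 = 0.0117
  (145 − 144.829)²/144.829 = 0.0002
  (172 − 170.691)²/170.691 = 0.0100
  (198 − 193.539)²/193.539 = 0.1028
  (123 − 150.310)²/150.310 = 4.9620
  (200 − 177.151)²/177.151 = 2.9471
  (180 − 120.729)²/120.729 = 29.0987
  (37 − 93.764)²/93.764 = 34.3645
  (108 − 110.507)²/110.507 = 0.0569
  (122 − 184.252)²/184.252 = 21.0327
  (227 − 143.098)²/143.098 = 49.1939
  (147 − 168.651)²/168.651 = 2.7795
χ² = 0.0117 + 0.0002 + 0.0100 + 0.1028 + 4.9620 + 2.9471 + 29.0987 + 34.3645 + 0.0569 + 21.0327 + 49.1939 + 2.7795 = 144.56
df = (4−1)(3−1) = 6. Since 144.56 > 12.592, reject the null hypothesis of independence at α = 0.05.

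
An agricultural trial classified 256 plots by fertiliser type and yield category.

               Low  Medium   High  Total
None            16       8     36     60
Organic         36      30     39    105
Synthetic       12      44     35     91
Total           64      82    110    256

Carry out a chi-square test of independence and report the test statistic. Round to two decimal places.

Grand total N = 256.
Expected counts (row total × column total / N):
  None, Low: 60×64/256 = 15.000
  None, Medium: 60×82/256 = 19.219
  None, High: 60×110/256 = 25.781
  Organic, Low: 105×64/256 = 26.250
  Organic, Medium: 105×82/256 = 33.633
  Organic, High: 105×110/256 = 45.117
  Synthetic, Low: 91×64/256 = 22.750
  Synthetic, Medium: 91×82/256 = 29.148
  Synthetic, High: 91×110/256 = 39.102
Contributions (O − E)²/E:
  (16 − 15.000)²/15.000 = 0.0667
  (8 − 19.219)²/19.219 = 6.5490
  (36 − 25.781)²/25.781 = 4.0506
  (36 − 26.250)²/26.250 = 3.6214
  (30 − 33.633)²/33.633 = 0.3924
  (39 − 45.117)²/45.117 = 0.8293
  (12 − 22.750)²/22.750 = 5.0797
  (44 − 29.148)²/29.148 = 7.5677
  (35 − 39.102)²/39.102 = 0.4303
χ² = 0.0667 + 6.5490 + 4.0506 + 3.6214 + 0.3924 + 0.8293 + 5.0797 + 7.5677 + 0.4303 = 28.59

28.59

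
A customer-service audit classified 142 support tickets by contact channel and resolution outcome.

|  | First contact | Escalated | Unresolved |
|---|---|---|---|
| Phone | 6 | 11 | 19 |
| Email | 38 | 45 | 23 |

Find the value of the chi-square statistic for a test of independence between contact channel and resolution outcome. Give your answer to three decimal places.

12.932

Row totals: 36, 106. Column totals: 44, 56, 42. Grand total N = 142.
Expected counts (row total × column total / N):
  Phone, First contact: 36×44/142 = 11.1549
  Phone, Escalated: 36×56/142 = 14.1972
  Phone, Unresolved: 36×42/142 = 10.6479
  Email, First contact: 106×44/142 = 32.8451
  Email, Escalated: 106×56/142 = 41.8028
  Email, Unresolved: 106×42/142 = 31.3521
Contributions (O − E)²/E:
  (6 − 11.1549)²/11.1549 = 2.3822
  (11 − 14.1972)²/14.1972 = 0.7200
  (19 − 10.6479)²/10.6479 = 6.5513
  (38 − 32.8451)²/32.8451 = 0.8090
  (45 − 41.8028)²/41.8028 = 0.2445
  (23 − 31.3521)²/31.3521 = 2.2250
χ² = 2.3822 + 0.7200 + 6.5513 + 0.8090 + 0.2445 + 2.2250 = 12.932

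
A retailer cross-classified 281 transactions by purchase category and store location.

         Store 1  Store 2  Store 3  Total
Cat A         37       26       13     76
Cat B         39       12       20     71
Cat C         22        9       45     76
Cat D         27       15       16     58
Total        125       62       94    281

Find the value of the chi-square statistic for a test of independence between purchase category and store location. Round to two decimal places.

Grand total N = 281.
Expected counts (row total × column total / N):
  Cat A, Store 1: 76×125/281 = 33.8078
  Cat A, Store 2: 76×62/281 = 16.7687
  Cat A, Store 3: 76×94/281 = 25.4235
  Cat B, Store 1: 71×125/281 = 31.5836
  Cat B, Store 2: 71×62/281 = 15.6655
  Cat B, Store 3: 71×94/281 = 23.7509
  Cat C, Store 1: 76×125/281 = 33.8078
  Cat C, Store 2: 76×62/281 = 16.7687
  Cat C, Store 3: 76×94/281 = 25.4235
  Cat D, Store 1: 58×125/281 = 25.8007
  Cat D, Store 2: 58×62/281 = 12.7972
  Cat D, Store 3: 58×94/281 = 19.4021
Contributions (O − E)²/E:
  (37 − 33.8078)²/33.8078 = 0.3014
  (26 − 16.7687)²/16.7687 = 5.0819
  (13 − 25.4235)²/25.4235 = 6.0709
  (39 − 31.5836)²/31.5836 = 1.7415
  (12 − 15.6655)²/15.6655 = 0.8577
  (20 − 23.7509)²/23.7509 = 0.5924
  (22 − 33.8078)²/33.8078 = 4.1240
  (9 − 16.7687)²/16.7687 = 3.5991
  (45 − 25.4235)²/25.4235 = 15.0742
  (27 − 25.8007)²/25.8007 = 0.0557
  (15 − 12.7972)²/12.7972 = 0.3792
  (16 − 19.4021)²/19.4021 = 0.5965
χ² = 0.3014 + 5.0819 + 6.0709 + 1.7415 + 0.8577 + 0.5924 + 4.1240 + 3.5991 + 15.0742 + 0.0557 + 0.3792 + 0.5965 = 38.47

38.47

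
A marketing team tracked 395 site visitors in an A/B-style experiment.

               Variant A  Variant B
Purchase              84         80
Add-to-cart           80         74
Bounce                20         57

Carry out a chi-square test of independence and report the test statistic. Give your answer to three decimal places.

16.341

Row totals: 164, 154, 77. Column totals: 184, 211. Grand total N = 395.
Expected counts (row total × column total / N):
  Purchase, Variant A: 164×184/395 = 76.3949
  Purchase, Variant B: 164×211/395 = 87.6051
  Add-to-cart, Variant A: 154×184/395 = 71.7367
  Add-to-cart, Variant B: 154×211/395 = 82.2633
  Bounce, Variant A: 77×184/395 = 35.8684
  Bounce, Variant B: 77×211/395 = 41.1316
Contributions (O − E)²/E:
  (84 − 76.3949)²/76.3949 = 0.7571
  (80 − 87.6051)²/87.6051 = 0.6602
  (80 − 71.7367)²/71.7367 = 0.9518
  (74 − 82.2633)²/82.2633 = 0.8300
  (20 − 35.8684)²/35.8684 = 7.0203
  (57 − 41.1316)²/41.1316 = 6.1220
χ² = 0.7571 + 0.6602 + 0.9518 + 0.8300 + 7.0203 + 6.1220 = 16.341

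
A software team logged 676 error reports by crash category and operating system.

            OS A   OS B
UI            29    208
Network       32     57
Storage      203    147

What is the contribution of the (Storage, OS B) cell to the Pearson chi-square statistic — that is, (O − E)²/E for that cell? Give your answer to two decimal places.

20.62

Row total (Storage) = 350; column total (OS B) = 412; N = 676.
Expected count E = 350 × 412 / 676 = 213.3136.
Contribution = (O − E)²/E = (147 − 213.3136)² / 213.3136 = 20.62.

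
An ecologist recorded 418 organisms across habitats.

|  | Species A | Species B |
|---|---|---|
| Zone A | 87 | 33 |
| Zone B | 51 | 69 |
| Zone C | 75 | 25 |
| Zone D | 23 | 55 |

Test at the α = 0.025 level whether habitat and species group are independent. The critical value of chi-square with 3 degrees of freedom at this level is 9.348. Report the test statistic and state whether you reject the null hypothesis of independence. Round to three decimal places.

Row totals: 120, 120, 100, 78. Column totals: 236, 182. Grand total N = 418.
Expected counts (row total × column total / N):
  Zone A, Species A: 120×236/418 = 67.7512
  Zone A, Species B: 120×182/418 = 52.2488
  Zone B, Species A: 120×236/418 = 67.7512
  Zone B, Species B: 120×182/418 = 52.2488
  Zone C, Species A: 100×236/418 = 56.4593
  Zone C, Species B: 100×182/418 = 43.5407
  Zone D, Species A: 78×236/418 = 44.0383
  Zone D, Species B: 78×182/418 = 33.9617
Contributions (O − E)²/E:
  (87 − 67.7512)²/67.7512 = 5.4688
  (33 − 52.2488)²/52.2488 = 7.0914
  (51 − 67.7512)²/67.7512 = 4.1417
  (69 − 52.2488)²/52.2488 = 5.3705
  (75 − 56.4593)²/56.4593 = 6.0886
  (25 − 43.5407)²/43.5407 = 7.8951
  (23 − 44.0383)²/44.0383 = 10.0506
  (55 − 33.9617)²/33.9617 = 13.0326
χ² = 5.4688 + 7.0914 + 4.1417 + 5.3705 + 6.0886 + 7.8951 + 10.0506 + 13.0326 = 59.139
df = (4−1)(2−1) = 3. Since 59.139 > 9.348, reject the null hypothesis of independence at α = 0.025.

59.139; reject H₀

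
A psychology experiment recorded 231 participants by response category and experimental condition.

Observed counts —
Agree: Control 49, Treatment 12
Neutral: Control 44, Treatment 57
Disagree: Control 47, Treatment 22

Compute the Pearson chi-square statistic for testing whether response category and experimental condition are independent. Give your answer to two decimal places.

Row totals: 61, 101, 69. Column totals: 140, 91. Grand total N = 231.
Expected counts (row total × column total / N):
  Agree, Control: 61×140/231 = 36.970
  Agree, Treatment: 61×91/231 = 24.030
  Neutral, Control: 101×140/231 = 61.212
  Neutral, Treatment: 101×91/231 = 39.788
  Disagree, Control: 69×140/231 = 41.818
  Disagree, Treatment: 69×91/231 = 27.182
Contributions (O − E)²/E:
  (49 − 36.970)²/36.970 = 3.9145
  (12 − 24.030)²/24.030 = 6.0225
  (44 − 61.212)²/61.212 = 4.8398
  (57 − 39.788)²/39.788 = 7.4458
  (47 − 41.818)²/41.818 = 0.6421
  (22 − 27.182)²/27.182 = 0.9879
χ² = 3.9145 + 6.0225 + 4.8398 + 7.4458 + 0.6421 + 0.9879 = 23.85

23.85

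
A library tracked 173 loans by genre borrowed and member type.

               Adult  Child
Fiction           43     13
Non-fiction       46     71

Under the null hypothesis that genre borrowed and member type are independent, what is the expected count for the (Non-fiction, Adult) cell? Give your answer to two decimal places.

Row total (Non-fiction) = 117; column total (Adult) = 89; grand total N = 173.
Expected count = (row total × column total) / N = 117 × 89 / 173 = 60.19.

60.19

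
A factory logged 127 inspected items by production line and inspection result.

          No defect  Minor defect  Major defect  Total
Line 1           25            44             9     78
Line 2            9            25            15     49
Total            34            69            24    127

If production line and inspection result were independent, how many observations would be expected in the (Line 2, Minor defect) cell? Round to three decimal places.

Row total (Line 2) = 49; column total (Minor defect) = 69; grand total N = 127.
Expected count = (row total × column total) / N = 49 × 69 / 127 = 26.622.

26.622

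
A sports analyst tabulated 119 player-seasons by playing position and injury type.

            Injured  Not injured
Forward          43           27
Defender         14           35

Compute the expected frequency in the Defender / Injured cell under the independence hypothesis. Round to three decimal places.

Row total (Defender) = 49; column total (Injured) = 57; grand total N = 119.
Expected count = (row total × column total) / N = 49 × 57 / 119 = 23.471.

23.471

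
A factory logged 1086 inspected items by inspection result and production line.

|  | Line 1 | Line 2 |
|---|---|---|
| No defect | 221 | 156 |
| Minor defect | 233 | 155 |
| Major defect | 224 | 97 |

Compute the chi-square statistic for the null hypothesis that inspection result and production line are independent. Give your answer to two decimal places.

Row totals: 377, 388, 321. Column totals: 678, 408. Grand total N = 1086.
Expected counts (row total × column total / N):
  No defect, Line 1: 377×678/1086 = 235.365
  No defect, Line 2: 377×408/1086 = 141.635
  Minor defect, Line 1: 388×678/1086 = 242.232
  Minor defect, Line 2: 388×408/1086 = 145.768
  Major defect, Line 1: 321×678/1086 = 200.403
  Major defect, Line 2: 321×408/1086 = 120.597
Contributions (O − E)²/E:
  (221 − 235.365)²/235.365 = 0.8767
  (156 − 141.635)²/141.635 = 1.4569
  (233 − 242.232)²/242.232 = 0.3519
  (155 − 145.768)²/145.768 = 0.5847
  (224 − 200.403)²/200.403 = 2.7785
  (97 − 120.597)²/120.597 = 4.6172
χ² = 0.8767 + 1.4569 + 0.3519 + 0.5847 + 2.7785 + 4.6172 = 10.67

10.67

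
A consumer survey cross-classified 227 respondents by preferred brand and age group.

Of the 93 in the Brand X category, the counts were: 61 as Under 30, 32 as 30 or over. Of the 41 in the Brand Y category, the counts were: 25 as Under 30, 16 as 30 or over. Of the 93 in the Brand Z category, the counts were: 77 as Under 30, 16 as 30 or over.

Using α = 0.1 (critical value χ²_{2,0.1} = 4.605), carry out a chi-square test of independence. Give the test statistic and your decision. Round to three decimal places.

9.698; reject H₀

Row totals: 93, 41, 93. Column totals: 163, 64. Grand total N = 227.
Expected counts (row total × column total / N):
  Brand X, Under 30: 93×163/227 = 66.7797
  Brand X, 30 or over: 93×64/227 = 26.2203
  Brand Y, Under 30: 41×163/227 = 29.4405
  Brand Y, 30 or over: 41×64/227 = 11.5595
  Brand Z, Under 30: 93×163/227 = 66.7797
  Brand Z, 30 or over: 93×64/227 = 26.2203
Contributions (O − E)²/E:
  (61 − 66.7797)²/66.7797 = 0.5002
  (32 − 26.2203)²/26.2203 = 1.2740
  (25 − 29.4405)²/29.4405 = 0.6698
  (16 − 11.5595)²/11.5595 = 1.7058
  (77 − 66.7797)²/66.7797 = 1.5642
  (16 − 26.2203)²/26.2203 = 3.9837
χ² = 0.5002 + 1.2740 + 0.6698 + 1.7058 + 1.5642 + 3.9837 = 9.698
df = (3−1)(2−1) = 2. Since 9.698 > 4.605, reject the null hypothesis of independence at α = 0.1.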